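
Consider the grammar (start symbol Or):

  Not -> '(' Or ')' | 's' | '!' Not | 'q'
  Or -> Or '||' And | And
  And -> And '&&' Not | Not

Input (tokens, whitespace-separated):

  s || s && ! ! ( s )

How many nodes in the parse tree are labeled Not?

[Or [Or [And [Not s]]] || [And [And [Not s]] && [Not ! [Not ! [Not ( [Or [And [Not s]]] )]]]]]

6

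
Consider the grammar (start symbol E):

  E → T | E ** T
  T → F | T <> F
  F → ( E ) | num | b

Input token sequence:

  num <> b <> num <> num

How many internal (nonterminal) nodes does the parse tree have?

[E [T [T [T [T [F num]] <> [F b]] <> [F num]] <> [F num]]]

9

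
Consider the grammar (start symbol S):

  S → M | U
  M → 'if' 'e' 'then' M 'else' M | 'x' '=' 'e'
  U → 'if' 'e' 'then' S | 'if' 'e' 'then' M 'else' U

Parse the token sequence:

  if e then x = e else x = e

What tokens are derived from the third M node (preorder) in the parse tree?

[S [M if e then [M x = e] else [M x = e]]]

x = e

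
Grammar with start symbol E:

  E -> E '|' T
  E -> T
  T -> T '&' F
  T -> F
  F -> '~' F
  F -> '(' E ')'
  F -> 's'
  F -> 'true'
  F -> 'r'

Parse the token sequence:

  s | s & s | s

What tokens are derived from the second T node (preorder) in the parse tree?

s & s

[E [E [E [T [F s]]] | [T [T [F s]] & [F s]]] | [T [F s]]]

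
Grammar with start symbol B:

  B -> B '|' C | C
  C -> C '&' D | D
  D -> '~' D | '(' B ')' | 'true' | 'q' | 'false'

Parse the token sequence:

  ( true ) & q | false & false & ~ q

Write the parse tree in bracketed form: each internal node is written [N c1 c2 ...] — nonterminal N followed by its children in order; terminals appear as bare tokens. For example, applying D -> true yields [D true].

B
B | C
C | C
C & D | C
D & D | C
( B ) & D | C
( C ) & D | C
( D ) & D | C
( true ) & D | C
( true ) & q | C
( true ) & q | C & D
( true ) & q | C & D & D
( true ) & q | D & D & D
( true ) & q | false & D & D
( true ) & q | false & false & D
( true ) & q | false & false & ~ D
( true ) & q | false & false & ~ q

[B [B [C [C [D ( [B [C [D true]]] )]] & [D q]]] | [C [C [C [D false]] & [D false]] & [D ~ [D q]]]]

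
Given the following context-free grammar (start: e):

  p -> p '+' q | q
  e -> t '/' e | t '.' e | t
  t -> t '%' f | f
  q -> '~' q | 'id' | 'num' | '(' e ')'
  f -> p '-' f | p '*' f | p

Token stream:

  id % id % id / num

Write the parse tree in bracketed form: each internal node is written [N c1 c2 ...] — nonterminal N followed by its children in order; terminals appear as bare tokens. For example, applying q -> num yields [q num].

[e [t [t [t [f [p [q id]]]] % [f [p [q id]]]] % [f [p [q id]]]] / [e [t [f [p [q num]]]]]]

e
t / e
t % f / e
t % f % f / e
f % f % f / e
p % f % f / e
q % f % f / e
id % f % f / e
id % p % f / e
id % q % f / e
id % id % f / e
id % id % p / e
id % id % q / e
id % id % id / e
id % id % id / t
id % id % id / f
id % id % id / p
id % id % id / q
id % id % id / num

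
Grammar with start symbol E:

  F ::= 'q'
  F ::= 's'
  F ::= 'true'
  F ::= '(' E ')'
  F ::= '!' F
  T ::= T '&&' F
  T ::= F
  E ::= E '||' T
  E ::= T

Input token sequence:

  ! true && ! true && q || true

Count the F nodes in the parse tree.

[E [E [T [T [T [F ! [F true]]] && [F ! [F true]]] && [F q]]] || [T [F true]]]

6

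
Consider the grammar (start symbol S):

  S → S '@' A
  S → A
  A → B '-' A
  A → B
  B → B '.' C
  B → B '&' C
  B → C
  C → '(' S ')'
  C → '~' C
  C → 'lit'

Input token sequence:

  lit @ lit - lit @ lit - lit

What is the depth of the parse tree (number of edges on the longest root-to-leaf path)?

6

[S [S [S [A [B [C lit]]]] @ [A [B [C lit]] - [A [B [C lit]]]]] @ [A [B [C lit]] - [A [B [C lit]]]]]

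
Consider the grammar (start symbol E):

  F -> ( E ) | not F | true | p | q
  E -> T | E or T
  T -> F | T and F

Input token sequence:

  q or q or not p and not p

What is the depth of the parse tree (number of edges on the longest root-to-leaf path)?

[E [E [E [T [F q]]] or [T [F q]]] or [T [T [F not [F p]]] and [F not [F p]]]]

5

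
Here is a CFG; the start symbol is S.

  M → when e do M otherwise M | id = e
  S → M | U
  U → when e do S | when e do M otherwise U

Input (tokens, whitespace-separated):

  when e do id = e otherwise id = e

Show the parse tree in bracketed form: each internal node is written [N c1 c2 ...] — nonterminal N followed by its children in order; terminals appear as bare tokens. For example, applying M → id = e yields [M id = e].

[S [M when e do [M id = e] otherwise [M id = e]]]

S
M
when e do M otherwise M
when e do id = e otherwise M
when e do id = e otherwise id = e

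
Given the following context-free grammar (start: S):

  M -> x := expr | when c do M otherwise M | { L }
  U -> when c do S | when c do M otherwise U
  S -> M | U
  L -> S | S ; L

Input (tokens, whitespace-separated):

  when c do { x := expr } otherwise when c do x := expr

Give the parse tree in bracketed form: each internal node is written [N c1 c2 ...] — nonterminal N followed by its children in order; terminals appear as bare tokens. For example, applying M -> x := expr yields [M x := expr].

[S [U when c do [M { [L [S [M x := expr]]] }] otherwise [U when c do [S [M x := expr]]]]]

S
U
when c do M otherwise U
when c do { L } otherwise U
when c do { S } otherwise U
when c do { M } otherwise U
when c do { x := expr } otherwise U
when c do { x := expr } otherwise when c do S
when c do { x := expr } otherwise when c do M
when c do { x := expr } otherwise when c do x := expr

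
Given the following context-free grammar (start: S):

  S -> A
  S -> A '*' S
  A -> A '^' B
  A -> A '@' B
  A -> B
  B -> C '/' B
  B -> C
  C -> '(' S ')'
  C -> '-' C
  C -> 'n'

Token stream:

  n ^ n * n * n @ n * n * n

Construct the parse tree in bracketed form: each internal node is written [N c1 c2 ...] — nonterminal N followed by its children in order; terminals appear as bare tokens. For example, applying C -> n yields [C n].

[S [A [A [B [C n]]] ^ [B [C n]]] * [S [A [B [C n]]] * [S [A [A [B [C n]]] @ [B [C n]]] * [S [A [B [C n]]] * [S [A [B [C n]]]]]]]]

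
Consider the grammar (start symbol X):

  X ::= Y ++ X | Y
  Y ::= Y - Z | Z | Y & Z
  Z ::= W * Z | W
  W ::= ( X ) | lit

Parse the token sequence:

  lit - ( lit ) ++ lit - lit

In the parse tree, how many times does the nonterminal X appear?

[X [Y [Y [Z [W lit]]] - [Z [W ( [X [Y [Z [W lit]]]] )]]] ++ [X [Y [Y [Z [W lit]]] - [Z [W lit]]]]]

3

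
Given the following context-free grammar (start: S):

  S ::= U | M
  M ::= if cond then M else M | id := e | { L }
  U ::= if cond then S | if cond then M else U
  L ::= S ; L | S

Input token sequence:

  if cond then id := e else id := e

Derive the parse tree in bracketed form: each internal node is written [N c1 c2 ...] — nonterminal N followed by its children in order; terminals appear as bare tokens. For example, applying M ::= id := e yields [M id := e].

[S [M if cond then [M id := e] else [M id := e]]]

S
M
if cond then M else M
if cond then id := e else M
if cond then id := e else id := e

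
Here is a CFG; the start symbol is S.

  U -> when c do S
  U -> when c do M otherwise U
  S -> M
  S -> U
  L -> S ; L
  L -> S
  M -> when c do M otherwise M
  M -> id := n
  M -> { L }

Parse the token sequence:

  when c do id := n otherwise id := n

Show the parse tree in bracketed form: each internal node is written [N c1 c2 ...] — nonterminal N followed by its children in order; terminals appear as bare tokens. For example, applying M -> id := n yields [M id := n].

[S [M when c do [M id := n] otherwise [M id := n]]]

S
M
when c do M otherwise M
when c do id := n otherwise M
when c do id := n otherwise id := n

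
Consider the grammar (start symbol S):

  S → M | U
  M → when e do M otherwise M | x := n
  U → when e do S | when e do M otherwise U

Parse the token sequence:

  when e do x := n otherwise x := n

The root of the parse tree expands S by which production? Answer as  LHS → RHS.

S → M

[S [M when e do [M x := n] otherwise [M x := n]]]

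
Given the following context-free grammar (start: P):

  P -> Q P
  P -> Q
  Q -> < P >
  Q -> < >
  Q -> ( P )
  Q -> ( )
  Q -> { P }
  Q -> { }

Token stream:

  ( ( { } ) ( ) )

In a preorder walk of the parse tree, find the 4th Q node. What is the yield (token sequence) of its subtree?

( )

[P [Q ( [P [Q ( [P [Q { }]] )] [P [Q ( )]]] )]]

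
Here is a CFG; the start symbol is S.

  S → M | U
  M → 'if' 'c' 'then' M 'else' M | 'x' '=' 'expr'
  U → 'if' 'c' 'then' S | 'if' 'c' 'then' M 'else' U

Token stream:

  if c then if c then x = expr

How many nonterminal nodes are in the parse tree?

6

[S [U if c then [S [U if c then [S [M x = expr]]]]]]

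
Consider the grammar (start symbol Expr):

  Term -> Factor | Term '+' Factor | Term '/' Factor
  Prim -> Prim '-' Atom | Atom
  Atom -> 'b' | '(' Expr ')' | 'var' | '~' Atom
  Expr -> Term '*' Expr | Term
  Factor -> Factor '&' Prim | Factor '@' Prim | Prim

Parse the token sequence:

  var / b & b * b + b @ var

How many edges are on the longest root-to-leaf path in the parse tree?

[Expr [Term [Term [Factor [Prim [Atom var]]]] / [Factor [Factor [Prim [Atom b]]] & [Prim [Atom b]]]] * [Expr [Term [Term [Factor [Prim [Atom b]]]] + [Factor [Factor [Prim [Atom b]]] @ [Prim [Atom var]]]]]]

7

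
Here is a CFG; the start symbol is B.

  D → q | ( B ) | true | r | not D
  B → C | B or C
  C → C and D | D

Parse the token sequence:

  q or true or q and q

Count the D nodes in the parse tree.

[B [B [B [C [D q]]] or [C [D true]]] or [C [C [D q]] and [D q]]]

4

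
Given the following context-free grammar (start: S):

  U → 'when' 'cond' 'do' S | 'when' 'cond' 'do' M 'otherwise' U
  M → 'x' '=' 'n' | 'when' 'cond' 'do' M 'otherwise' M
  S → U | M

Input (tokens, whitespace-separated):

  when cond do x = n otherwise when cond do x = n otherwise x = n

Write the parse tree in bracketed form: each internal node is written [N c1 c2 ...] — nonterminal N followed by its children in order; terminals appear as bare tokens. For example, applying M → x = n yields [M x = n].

S
M
when cond do M otherwise M
when cond do x = n otherwise M
when cond do x = n otherwise when cond do M otherwise M
when cond do x = n otherwise when cond do x = n otherwise M
when cond do x = n otherwise when cond do x = n otherwise x = n

[S [M when cond do [M x = n] otherwise [M when cond do [M x = n] otherwise [M x = n]]]]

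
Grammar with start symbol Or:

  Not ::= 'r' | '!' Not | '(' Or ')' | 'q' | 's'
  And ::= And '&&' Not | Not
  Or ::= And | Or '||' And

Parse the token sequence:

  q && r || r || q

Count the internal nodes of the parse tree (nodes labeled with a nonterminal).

11

[Or [Or [Or [And [And [Not q]] && [Not r]]] || [And [Not r]]] || [And [Not q]]]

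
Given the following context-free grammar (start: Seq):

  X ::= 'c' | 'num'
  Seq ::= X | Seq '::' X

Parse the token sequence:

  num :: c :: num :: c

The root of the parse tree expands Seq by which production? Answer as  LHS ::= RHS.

[Seq [Seq [Seq [Seq [X num]] :: [X c]] :: [X num]] :: [X c]]

Seq ::= Seq '::' X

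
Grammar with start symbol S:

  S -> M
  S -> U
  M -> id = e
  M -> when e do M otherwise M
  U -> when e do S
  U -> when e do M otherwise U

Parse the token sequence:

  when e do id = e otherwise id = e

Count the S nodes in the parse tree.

[S [M when e do [M id = e] otherwise [M id = e]]]

1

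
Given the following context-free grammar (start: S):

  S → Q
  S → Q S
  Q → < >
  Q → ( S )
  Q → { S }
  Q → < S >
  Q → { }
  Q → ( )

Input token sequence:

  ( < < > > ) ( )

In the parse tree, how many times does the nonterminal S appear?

[S [Q ( [S [Q < [S [Q < >]] >]] )] [S [Q ( )]]]

4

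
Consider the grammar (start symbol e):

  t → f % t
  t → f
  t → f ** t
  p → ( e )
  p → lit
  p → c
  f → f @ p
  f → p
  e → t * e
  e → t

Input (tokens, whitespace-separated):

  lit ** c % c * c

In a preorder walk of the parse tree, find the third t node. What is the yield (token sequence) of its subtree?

c

[e [t [f [p lit]] ** [t [f [p c]] % [t [f [p c]]]]] * [e [t [f [p c]]]]]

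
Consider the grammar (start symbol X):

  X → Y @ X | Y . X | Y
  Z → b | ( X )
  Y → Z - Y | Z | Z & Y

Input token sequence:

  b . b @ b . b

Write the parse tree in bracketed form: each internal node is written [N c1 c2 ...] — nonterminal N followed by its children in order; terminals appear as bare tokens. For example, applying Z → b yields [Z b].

X
Y . X
Z . X
b . X
b . Y @ X
b . Z @ X
b . b @ X
b . b @ Y . X
b . b @ Z . X
b . b @ b . X
b . b @ b . Y
b . b @ b . Z
b . b @ b . b

[X [Y [Z b]] . [X [Y [Z b]] @ [X [Y [Z b]] . [X [Y [Z b]]]]]]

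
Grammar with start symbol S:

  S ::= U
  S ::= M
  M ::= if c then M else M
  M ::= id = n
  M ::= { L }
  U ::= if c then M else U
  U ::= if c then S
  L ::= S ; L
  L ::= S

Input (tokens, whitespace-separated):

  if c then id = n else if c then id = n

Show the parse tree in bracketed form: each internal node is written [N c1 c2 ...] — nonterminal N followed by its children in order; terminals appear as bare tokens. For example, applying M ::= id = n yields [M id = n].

[S [U if c then [M id = n] else [U if c then [S [M id = n]]]]]

S
U
if c then M else U
if c then id = n else U
if c then id = n else if c then S
if c then id = n else if c then M
if c then id = n else if c then id = n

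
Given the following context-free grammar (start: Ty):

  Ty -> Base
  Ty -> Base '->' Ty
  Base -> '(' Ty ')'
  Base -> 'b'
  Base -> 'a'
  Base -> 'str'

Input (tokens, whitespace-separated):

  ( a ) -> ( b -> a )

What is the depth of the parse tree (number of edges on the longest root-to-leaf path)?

[Ty [Base ( [Ty [Base a]] )] -> [Ty [Base ( [Ty [Base b] -> [Ty [Base a]]] )]]]

6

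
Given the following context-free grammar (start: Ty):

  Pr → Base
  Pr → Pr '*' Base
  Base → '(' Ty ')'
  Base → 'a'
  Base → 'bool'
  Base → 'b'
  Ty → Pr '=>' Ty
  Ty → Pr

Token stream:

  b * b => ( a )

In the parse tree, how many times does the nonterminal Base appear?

[Ty [Pr [Pr [Base b]] * [Base b]] => [Ty [Pr [Base ( [Ty [Pr [Base a]]] )]]]]

4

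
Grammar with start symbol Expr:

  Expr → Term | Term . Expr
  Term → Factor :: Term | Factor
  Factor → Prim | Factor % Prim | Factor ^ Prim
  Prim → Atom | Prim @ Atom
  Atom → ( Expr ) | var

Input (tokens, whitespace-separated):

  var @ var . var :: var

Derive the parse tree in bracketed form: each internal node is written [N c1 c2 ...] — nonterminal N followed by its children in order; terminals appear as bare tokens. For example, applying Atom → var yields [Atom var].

[Expr [Term [Factor [Prim [Prim [Atom var]] @ [Atom var]]]] . [Expr [Term [Factor [Prim [Atom var]]] :: [Term [Factor [Prim [Atom var]]]]]]]

Expr
Term . Expr
Factor . Expr
Prim . Expr
Prim @ Atom . Expr
Atom @ Atom . Expr
var @ Atom . Expr
var @ var . Expr
var @ var . Term
var @ var . Factor :: Term
var @ var . Prim :: Term
var @ var . Atom :: Term
var @ var . var :: Term
var @ var . var :: Factor
var @ var . var :: Prim
var @ var . var :: Atom
var @ var . var :: var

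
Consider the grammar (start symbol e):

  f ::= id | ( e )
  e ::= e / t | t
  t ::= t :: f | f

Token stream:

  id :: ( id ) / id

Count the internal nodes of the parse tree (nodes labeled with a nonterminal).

[e [e [t [t [f id]] :: [f ( [e [t [f id]]] )]]] / [t [f id]]]

11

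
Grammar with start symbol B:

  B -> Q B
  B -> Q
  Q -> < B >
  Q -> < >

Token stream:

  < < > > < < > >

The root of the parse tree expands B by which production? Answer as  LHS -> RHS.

B -> Q B

[B [Q < [B [Q < >]] >] [B [Q < [B [Q < >]] >]]]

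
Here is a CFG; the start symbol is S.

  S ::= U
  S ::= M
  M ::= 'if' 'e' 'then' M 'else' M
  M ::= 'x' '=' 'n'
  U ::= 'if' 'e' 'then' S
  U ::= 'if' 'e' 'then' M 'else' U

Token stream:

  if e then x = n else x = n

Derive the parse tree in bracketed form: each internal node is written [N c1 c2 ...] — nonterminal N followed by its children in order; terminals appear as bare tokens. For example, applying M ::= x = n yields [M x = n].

S
M
if e then M else M
if e then x = n else M
if e then x = n else x = n

[S [M if e then [M x = n] else [M x = n]]]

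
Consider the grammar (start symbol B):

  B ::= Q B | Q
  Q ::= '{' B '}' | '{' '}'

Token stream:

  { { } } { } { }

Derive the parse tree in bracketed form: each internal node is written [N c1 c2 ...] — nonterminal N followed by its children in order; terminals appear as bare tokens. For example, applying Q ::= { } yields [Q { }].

B
Q B
{ B } B
{ Q } B
{ { } } B
{ { } } Q B
{ { } } { } B
{ { } } { } Q
{ { } } { } { }

[B [Q { [B [Q { }]] }] [B [Q { }] [B [Q { }]]]]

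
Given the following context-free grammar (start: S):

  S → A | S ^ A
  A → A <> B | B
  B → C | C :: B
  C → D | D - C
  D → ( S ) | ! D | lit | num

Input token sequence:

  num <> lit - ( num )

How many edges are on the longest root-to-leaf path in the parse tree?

[S [A [A [B [C [D num]]]] <> [B [C [D lit] - [C [D ( [S [A [B [C [D num]]]]] )]]]]]]

11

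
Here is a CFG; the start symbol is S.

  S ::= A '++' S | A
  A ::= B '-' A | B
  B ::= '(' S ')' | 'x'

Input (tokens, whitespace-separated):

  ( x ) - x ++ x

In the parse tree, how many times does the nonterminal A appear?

[S [A [B ( [S [A [B x]]] )] - [A [B x]]] ++ [S [A [B x]]]]

4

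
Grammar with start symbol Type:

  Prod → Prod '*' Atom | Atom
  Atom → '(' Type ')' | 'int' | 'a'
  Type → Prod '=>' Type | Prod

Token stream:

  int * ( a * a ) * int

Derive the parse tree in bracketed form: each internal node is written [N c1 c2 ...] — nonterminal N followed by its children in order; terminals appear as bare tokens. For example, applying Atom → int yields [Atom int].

[Type [Prod [Prod [Prod [Atom int]] * [Atom ( [Type [Prod [Prod [Atom a]] * [Atom a]]] )]] * [Atom int]]]

Type
Prod
Prod * Atom
Prod * Atom * Atom
Atom * Atom * Atom
int * Atom * Atom
int * ( Type ) * Atom
int * ( Prod ) * Atom
int * ( Prod * Atom ) * Atom
int * ( Atom * Atom ) * Atom
int * ( a * Atom ) * Atom
int * ( a * a ) * Atom
int * ( a * a ) * int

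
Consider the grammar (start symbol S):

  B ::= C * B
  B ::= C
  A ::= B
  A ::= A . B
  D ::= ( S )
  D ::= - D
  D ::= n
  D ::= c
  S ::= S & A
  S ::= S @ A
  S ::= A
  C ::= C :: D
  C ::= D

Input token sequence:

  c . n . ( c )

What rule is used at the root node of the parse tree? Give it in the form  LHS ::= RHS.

S ::= A

[S [A [A [A [B [C [D c]]]] . [B [C [D n]]]] . [B [C [D ( [S [A [B [C [D c]]]]] )]]]]]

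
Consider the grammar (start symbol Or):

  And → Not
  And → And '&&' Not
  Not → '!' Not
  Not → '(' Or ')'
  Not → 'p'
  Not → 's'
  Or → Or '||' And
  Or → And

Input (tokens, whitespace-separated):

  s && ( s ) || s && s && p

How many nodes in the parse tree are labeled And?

6

[Or [Or [And [And [Not s]] && [Not ( [Or [And [Not s]]] )]]] || [And [And [And [Not s]] && [Not s]] && [Not p]]]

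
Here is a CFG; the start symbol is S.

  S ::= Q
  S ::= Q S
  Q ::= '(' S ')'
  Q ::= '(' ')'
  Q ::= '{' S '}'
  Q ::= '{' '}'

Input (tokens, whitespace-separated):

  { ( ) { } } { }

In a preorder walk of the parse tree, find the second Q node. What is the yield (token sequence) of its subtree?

( )

[S [Q { [S [Q ( )] [S [Q { }]]] }] [S [Q { }]]]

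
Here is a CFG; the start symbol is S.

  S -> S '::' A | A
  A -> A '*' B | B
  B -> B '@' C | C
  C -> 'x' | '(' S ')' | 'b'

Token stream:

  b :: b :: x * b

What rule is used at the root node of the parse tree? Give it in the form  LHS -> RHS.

S -> S '::' A

[S [S [S [A [B [C b]]]] :: [A [B [C b]]]] :: [A [A [B [C x]]] * [B [C b]]]]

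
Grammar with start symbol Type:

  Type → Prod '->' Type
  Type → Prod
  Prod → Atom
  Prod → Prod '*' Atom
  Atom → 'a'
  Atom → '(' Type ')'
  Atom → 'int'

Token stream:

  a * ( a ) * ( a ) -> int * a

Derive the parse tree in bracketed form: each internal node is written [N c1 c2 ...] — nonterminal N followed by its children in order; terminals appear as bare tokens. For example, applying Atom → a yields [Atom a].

[Type [Prod [Prod [Prod [Atom a]] * [Atom ( [Type [Prod [Atom a]]] )]] * [Atom ( [Type [Prod [Atom a]]] )]] -> [Type [Prod [Prod [Atom int]] * [Atom a]]]]

Type
Prod -> Type
Prod * Atom -> Type
Prod * Atom * Atom -> Type
Atom * Atom * Atom -> Type
a * Atom * Atom -> Type
a * ( Type ) * Atom -> Type
a * ( Prod ) * Atom -> Type
a * ( Atom ) * Atom -> Type
a * ( a ) * Atom -> Type
a * ( a ) * ( Type ) -> Type
a * ( a ) * ( Prod ) -> Type
a * ( a ) * ( Atom ) -> Type
a * ( a ) * ( a ) -> Type
a * ( a ) * ( a ) -> Prod
a * ( a ) * ( a ) -> Prod * Atom
a * ( a ) * ( a ) -> Atom * Atom
a * ( a ) * ( a ) -> int * Atom
a * ( a ) * ( a ) -> int * a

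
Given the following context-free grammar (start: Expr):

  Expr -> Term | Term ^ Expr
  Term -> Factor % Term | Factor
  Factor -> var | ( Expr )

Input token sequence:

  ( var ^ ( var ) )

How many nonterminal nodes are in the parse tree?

[Expr [Term [Factor ( [Expr [Term [Factor var]] ^ [Expr [Term [Factor ( [Expr [Term [Factor var]]] )]]]] )]]]

12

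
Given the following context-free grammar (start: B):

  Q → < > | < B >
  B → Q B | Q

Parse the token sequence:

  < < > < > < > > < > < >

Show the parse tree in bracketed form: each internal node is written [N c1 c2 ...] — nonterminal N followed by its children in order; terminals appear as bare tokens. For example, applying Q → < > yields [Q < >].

[B [Q < [B [Q < >] [B [Q < >] [B [Q < >]]]] >] [B [Q < >] [B [Q < >]]]]

B
Q B
< B > B
< Q B > B
< < > B > B
< < > Q B > B
< < > < > B > B
< < > < > Q > B
< < > < > < > > B
< < > < > < > > Q B
< < > < > < > > < > B
< < > < > < > > < > Q
< < > < > < > > < > < >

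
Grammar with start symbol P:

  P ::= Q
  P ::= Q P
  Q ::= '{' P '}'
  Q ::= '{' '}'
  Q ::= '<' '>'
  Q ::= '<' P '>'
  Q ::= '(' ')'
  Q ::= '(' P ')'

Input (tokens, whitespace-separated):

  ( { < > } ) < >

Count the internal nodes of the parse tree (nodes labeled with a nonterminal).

8

[P [Q ( [P [Q { [P [Q < >]] }]] )] [P [Q < >]]]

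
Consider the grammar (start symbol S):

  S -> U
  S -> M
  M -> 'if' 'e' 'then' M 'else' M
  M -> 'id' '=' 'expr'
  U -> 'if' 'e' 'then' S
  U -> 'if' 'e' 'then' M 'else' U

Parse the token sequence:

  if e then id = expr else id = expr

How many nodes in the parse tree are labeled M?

[S [M if e then [M id = expr] else [M id = expr]]]

3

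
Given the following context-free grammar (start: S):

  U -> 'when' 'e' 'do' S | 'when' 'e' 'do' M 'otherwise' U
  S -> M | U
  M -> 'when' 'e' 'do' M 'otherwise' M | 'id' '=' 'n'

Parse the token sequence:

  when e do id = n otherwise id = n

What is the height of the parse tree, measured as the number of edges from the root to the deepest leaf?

3

[S [M when e do [M id = n] otherwise [M id = n]]]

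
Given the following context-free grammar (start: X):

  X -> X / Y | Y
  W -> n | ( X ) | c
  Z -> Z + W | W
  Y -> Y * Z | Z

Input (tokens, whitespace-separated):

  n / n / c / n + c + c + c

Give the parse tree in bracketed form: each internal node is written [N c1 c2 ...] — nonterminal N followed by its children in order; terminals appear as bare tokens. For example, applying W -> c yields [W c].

X
X / Y
X / Y / Y
X / Y / Y / Y
Y / Y / Y / Y
Z / Y / Y / Y
W / Y / Y / Y
n / Y / Y / Y
n / Z / Y / Y
n / W / Y / Y
n / n / Y / Y
n / n / Z / Y
n / n / W / Y
n / n / c / Y
n / n / c / Z
n / n / c / Z + W
n / n / c / Z + W + W
n / n / c / Z + W + W + W
n / n / c / W + W + W + W
n / n / c / n + W + W + W
n / n / c / n + c + W + W
n / n / c / n + c + c + W
n / n / c / n + c + c + c

[X [X [X [X [Y [Z [W n]]]] / [Y [Z [W n]]]] / [Y [Z [W c]]]] / [Y [Z [Z [Z [Z [W n]] + [W c]] + [W c]] + [W c]]]]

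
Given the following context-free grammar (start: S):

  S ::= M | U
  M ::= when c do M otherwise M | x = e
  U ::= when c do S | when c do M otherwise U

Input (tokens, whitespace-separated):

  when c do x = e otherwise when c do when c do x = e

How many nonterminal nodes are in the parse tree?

8

[S [U when c do [M x = e] otherwise [U when c do [S [U when c do [S [M x = e]]]]]]]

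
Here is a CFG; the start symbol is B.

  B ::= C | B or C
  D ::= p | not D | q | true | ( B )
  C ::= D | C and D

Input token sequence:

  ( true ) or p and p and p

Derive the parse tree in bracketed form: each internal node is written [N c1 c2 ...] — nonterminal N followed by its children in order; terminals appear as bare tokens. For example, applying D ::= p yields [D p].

B
B or C
C or C
D or C
( B ) or C
( C ) or C
( D ) or C
( true ) or C
( true ) or C and D
( true ) or C and D and D
( true ) or D and D and D
( true ) or p and D and D
( true ) or p and p and D
( true ) or p and p and p

[B [B [C [D ( [B [C [D true]]] )]]] or [C [C [C [D p]] and [D p]] and [D p]]]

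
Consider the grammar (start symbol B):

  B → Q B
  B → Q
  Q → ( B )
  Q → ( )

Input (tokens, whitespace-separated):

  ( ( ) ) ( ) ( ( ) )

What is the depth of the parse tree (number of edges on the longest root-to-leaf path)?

[B [Q ( [B [Q ( )]] )] [B [Q ( )] [B [Q ( [B [Q ( )]] )]]]]

6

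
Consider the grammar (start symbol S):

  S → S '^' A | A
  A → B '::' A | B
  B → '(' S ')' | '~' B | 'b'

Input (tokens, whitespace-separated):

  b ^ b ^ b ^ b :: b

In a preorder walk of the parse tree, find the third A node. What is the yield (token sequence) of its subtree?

[S [S [S [S [A [B b]]] ^ [A [B b]]] ^ [A [B b]]] ^ [A [B b] :: [A [B b]]]]

b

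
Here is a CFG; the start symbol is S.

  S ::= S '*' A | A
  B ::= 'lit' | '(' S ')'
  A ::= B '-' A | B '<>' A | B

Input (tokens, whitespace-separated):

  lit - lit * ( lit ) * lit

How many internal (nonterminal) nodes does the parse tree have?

[S [S [S [A [B lit] - [A [B lit]]]] * [A [B ( [S [A [B lit]]] )]]] * [A [B lit]]]

14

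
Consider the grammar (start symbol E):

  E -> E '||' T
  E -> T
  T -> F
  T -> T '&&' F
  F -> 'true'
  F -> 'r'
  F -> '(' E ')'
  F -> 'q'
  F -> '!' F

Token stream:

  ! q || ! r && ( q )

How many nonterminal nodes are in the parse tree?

[E [E [T [F ! [F q]]]] || [T [T [F ! [F r]]] && [F ( [E [T [F q]]] )]]]

13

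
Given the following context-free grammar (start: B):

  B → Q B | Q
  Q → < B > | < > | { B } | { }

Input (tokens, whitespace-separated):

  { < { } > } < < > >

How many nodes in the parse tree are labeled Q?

5

[B [Q { [B [Q < [B [Q { }]] >]] }] [B [Q < [B [Q < >]] >]]]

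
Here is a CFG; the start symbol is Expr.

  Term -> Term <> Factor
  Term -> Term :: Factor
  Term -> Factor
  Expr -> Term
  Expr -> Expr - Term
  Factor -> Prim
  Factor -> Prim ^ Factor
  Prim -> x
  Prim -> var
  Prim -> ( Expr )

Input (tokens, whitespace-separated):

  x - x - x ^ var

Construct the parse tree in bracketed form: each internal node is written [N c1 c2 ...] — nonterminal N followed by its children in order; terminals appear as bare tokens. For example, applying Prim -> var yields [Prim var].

Expr
Expr - Term
Expr - Term - Term
Term - Term - Term
Factor - Term - Term
Prim - Term - Term
x - Term - Term
x - Factor - Term
x - Prim - Term
x - x - Term
x - x - Factor
x - x - Prim ^ Factor
x - x - x ^ Factor
x - x - x ^ Prim
x - x - x ^ var

[Expr [Expr [Expr [Term [Factor [Prim x]]]] - [Term [Factor [Prim x]]]] - [Term [Factor [Prim x] ^ [Factor [Prim var]]]]]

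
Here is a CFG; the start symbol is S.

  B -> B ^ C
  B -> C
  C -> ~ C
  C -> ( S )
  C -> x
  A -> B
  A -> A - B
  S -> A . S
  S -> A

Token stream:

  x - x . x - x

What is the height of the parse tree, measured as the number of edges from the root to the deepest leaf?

[S [A [A [B [C x]]] - [B [C x]]] . [S [A [A [B [C x]]] - [B [C x]]]]]

6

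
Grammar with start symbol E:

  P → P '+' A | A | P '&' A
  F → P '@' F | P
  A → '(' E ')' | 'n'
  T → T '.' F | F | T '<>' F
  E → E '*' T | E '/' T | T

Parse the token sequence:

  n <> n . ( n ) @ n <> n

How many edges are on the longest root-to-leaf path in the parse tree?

11

[E [T [T [T [T [F [P [A n]]]] <> [F [P [A n]]]] . [F [P [A ( [E [T [F [P [A n]]]]] )]] @ [F [P [A n]]]]] <> [F [P [A n]]]]]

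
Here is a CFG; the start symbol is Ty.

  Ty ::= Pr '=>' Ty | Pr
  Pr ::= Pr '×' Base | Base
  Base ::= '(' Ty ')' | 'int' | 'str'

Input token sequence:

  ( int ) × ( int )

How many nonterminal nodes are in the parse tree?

[Ty [Pr [Pr [Base ( [Ty [Pr [Base int]]] )]] × [Base ( [Ty [Pr [Base int]]] )]]]

11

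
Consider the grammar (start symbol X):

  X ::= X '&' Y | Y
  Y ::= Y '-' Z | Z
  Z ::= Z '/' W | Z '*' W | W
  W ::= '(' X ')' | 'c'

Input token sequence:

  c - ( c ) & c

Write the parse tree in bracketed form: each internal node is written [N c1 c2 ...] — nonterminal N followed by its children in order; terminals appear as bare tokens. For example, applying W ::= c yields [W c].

X
X & Y
Y & Y
Y - Z & Y
Z - Z & Y
W - Z & Y
c - Z & Y
c - W & Y
c - ( X ) & Y
c - ( Y ) & Y
c - ( Z ) & Y
c - ( W ) & Y
c - ( c ) & Y
c - ( c ) & Z
c - ( c ) & W
c - ( c ) & c

[X [X [Y [Y [Z [W c]]] - [Z [W ( [X [Y [Z [W c]]]] )]]]] & [Y [Z [W c]]]]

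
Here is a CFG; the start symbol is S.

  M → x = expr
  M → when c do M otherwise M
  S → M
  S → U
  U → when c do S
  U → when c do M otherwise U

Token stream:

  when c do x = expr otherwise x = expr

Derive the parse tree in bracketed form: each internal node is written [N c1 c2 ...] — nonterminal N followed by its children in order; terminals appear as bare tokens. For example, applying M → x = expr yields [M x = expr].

S
M
when c do M otherwise M
when c do x = expr otherwise M
when c do x = expr otherwise x = expr

[S [M when c do [M x = expr] otherwise [M x = expr]]]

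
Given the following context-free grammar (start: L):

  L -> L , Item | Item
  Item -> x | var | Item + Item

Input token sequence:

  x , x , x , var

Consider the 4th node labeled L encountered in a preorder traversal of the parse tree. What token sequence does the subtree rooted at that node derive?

x

[L [L [L [L [Item x]] , [Item x]] , [Item x]] , [Item var]]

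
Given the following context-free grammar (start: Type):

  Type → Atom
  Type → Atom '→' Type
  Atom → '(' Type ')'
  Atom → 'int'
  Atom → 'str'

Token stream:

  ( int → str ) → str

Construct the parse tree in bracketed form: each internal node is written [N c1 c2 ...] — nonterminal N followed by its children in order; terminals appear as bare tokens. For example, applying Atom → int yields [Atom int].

Type
Atom → Type
( Type ) → Type
( Atom → Type ) → Type
( int → Type ) → Type
( int → Atom ) → Type
( int → str ) → Type
( int → str ) → Atom
( int → str ) → str

[Type [Atom ( [Type [Atom int] → [Type [Atom str]]] )] → [Type [Atom str]]]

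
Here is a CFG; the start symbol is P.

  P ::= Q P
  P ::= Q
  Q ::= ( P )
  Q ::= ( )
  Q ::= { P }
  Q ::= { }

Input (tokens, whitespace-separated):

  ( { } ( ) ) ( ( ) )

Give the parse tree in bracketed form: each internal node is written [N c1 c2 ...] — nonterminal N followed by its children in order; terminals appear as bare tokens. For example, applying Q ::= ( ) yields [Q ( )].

P
Q P
( P ) P
( Q P ) P
( { } P ) P
( { } Q ) P
( { } ( ) ) P
( { } ( ) ) Q
( { } ( ) ) ( P )
( { } ( ) ) ( Q )
( { } ( ) ) ( ( ) )

[P [Q ( [P [Q { }] [P [Q ( )]]] )] [P [Q ( [P [Q ( )]] )]]]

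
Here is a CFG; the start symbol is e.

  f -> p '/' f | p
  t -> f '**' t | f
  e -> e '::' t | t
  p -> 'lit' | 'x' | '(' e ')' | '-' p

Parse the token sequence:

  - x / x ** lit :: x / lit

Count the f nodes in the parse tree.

[e [e [t [f [p - [p x]] / [f [p x]]] ** [t [f [p lit]]]]] :: [t [f [p x] / [f [p lit]]]]]

5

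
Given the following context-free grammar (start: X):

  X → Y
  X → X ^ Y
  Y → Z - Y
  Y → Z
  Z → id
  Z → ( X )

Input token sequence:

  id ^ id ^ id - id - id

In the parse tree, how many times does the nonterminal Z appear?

[X [X [X [Y [Z id]]] ^ [Y [Z id]]] ^ [Y [Z id] - [Y [Z id] - [Y [Z id]]]]]

5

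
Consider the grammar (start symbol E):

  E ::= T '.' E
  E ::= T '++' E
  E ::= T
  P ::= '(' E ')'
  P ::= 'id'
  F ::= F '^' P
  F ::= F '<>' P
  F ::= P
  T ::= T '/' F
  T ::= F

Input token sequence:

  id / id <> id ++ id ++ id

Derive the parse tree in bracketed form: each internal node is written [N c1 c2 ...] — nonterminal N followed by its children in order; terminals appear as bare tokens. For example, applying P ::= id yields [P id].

[E [T [T [F [P id]]] / [F [F [P id]] <> [P id]]] ++ [E [T [F [P id]]] ++ [E [T [F [P id]]]]]]

E
T ++ E
T / F ++ E
F / F ++ E
P / F ++ E
id / F ++ E
id / F <> P ++ E
id / P <> P ++ E
id / id <> P ++ E
id / id <> id ++ E
id / id <> id ++ T ++ E
id / id <> id ++ F ++ E
id / id <> id ++ P ++ E
id / id <> id ++ id ++ E
id / id <> id ++ id ++ T
id / id <> id ++ id ++ F
id / id <> id ++ id ++ P
id / id <> id ++ id ++ id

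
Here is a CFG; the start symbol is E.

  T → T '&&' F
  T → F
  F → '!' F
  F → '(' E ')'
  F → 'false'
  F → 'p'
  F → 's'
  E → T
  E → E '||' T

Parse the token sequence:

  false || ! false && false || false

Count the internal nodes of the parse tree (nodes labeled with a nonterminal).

12

[E [E [E [T [F false]]] || [T [T [F ! [F false]]] && [F false]]] || [T [F false]]]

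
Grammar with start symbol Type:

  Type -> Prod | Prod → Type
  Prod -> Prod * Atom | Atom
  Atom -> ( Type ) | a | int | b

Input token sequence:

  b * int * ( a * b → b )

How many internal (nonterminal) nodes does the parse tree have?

[Type [Prod [Prod [Prod [Atom b]] * [Atom int]] * [Atom ( [Type [Prod [Prod [Atom a]] * [Atom b]] → [Type [Prod [Atom b]]]] )]]]

15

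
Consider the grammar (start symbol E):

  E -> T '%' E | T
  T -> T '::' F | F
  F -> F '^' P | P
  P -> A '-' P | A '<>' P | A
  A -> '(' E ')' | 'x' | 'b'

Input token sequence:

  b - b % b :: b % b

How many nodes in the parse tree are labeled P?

5

[E [T [F [P [A b] - [P [A b]]]]] % [E [T [T [F [P [A b]]]] :: [F [P [A b]]]] % [E [T [F [P [A b]]]]]]]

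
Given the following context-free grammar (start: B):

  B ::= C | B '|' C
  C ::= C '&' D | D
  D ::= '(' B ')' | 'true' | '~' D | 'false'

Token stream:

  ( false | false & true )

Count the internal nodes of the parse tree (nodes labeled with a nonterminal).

11

[B [C [D ( [B [B [C [D false]]] | [C [C [D false]] & [D true]]] )]]]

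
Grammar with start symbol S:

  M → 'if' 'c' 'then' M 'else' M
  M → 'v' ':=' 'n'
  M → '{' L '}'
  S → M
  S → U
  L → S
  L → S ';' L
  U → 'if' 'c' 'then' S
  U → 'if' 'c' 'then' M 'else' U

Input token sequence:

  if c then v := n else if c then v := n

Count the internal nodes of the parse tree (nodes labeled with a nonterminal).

6

[S [U if c then [M v := n] else [U if c then [S [M v := n]]]]]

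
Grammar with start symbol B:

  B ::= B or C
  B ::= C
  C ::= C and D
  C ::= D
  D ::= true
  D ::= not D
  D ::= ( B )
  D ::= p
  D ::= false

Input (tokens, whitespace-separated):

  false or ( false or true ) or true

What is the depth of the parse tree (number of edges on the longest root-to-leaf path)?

8

[B [B [B [C [D false]]] or [C [D ( [B [B [C [D false]]] or [C [D true]]] )]]] or [C [D true]]]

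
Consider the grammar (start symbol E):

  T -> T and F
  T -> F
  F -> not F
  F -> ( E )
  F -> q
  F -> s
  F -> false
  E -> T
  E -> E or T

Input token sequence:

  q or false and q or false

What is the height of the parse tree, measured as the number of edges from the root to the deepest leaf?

[E [E [E [T [F q]]] or [T [T [F false]] and [F q]]] or [T [F false]]]

5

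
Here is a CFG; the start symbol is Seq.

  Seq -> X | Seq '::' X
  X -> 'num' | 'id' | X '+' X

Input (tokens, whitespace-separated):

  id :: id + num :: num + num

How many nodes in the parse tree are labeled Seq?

[Seq [Seq [Seq [X id]] :: [X [X id] + [X num]]] :: [X [X num] + [X num]]]

3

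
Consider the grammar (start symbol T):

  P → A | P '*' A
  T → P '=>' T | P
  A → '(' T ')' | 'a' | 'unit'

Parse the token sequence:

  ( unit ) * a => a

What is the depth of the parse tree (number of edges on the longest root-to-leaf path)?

[T [P [P [A ( [T [P [A unit]]] )]] * [A a]] => [T [P [A a]]]]

7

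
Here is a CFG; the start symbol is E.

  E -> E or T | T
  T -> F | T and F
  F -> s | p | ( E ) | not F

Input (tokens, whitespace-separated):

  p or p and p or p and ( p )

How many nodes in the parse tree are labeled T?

[E [E [E [T [F p]]] or [T [T [F p]] and [F p]]] or [T [T [F p]] and [F ( [E [T [F p]]] )]]]

6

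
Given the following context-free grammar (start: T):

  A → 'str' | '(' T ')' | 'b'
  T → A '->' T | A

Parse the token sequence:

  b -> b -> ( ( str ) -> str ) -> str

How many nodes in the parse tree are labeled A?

[T [A b] -> [T [A b] -> [T [A ( [T [A ( [T [A str]] )] -> [T [A str]]] )] -> [T [A str]]]]]

7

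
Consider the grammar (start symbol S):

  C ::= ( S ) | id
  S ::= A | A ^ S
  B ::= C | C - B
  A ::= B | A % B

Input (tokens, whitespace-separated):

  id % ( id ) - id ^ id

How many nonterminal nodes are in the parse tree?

[S [A [A [B [C id]]] % [B [C ( [S [A [B [C id]]]] )] - [B [C id]]]] ^ [S [A [B [C id]]]]]

17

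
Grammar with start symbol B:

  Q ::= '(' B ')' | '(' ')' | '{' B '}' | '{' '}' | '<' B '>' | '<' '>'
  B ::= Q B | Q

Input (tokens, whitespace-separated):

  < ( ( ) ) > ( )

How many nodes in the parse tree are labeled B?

[B [Q < [B [Q ( [B [Q ( )]] )]] >] [B [Q ( )]]]

4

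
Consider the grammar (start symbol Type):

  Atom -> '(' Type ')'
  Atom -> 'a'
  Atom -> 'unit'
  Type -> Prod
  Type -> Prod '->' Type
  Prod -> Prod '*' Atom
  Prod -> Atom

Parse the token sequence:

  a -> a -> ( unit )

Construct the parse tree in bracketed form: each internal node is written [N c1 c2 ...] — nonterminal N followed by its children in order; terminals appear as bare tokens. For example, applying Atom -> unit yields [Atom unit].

Type
Prod -> Type
Atom -> Type
a -> Type
a -> Prod -> Type
a -> Atom -> Type
a -> a -> Type
a -> a -> Prod
a -> a -> Atom
a -> a -> ( Type )
a -> a -> ( Prod )
a -> a -> ( Atom )
a -> a -> ( unit )

[Type [Prod [Atom a]] -> [Type [Prod [Atom a]] -> [Type [Prod [Atom ( [Type [Prod [Atom unit]]] )]]]]]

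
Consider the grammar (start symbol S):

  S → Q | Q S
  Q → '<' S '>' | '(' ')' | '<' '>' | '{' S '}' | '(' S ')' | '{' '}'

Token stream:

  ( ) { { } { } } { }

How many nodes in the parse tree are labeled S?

[S [Q ( )] [S [Q { [S [Q { }] [S [Q { }]]] }] [S [Q { }]]]]

5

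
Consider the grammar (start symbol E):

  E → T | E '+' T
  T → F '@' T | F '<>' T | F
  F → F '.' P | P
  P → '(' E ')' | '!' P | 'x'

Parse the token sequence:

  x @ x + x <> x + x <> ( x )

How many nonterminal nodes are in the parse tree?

[E [E [E [T [F [P x]] @ [T [F [P x]]]]] + [T [F [P x]] <> [T [F [P x]]]]] + [T [F [P x]] <> [T [F [P ( [E [T [F [P x]]]] )]]]]]

25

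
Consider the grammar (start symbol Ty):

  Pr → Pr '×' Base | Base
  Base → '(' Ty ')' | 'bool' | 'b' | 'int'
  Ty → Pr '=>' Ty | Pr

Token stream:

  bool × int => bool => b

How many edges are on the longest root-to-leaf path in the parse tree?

5

[Ty [Pr [Pr [Base bool]] × [Base int]] => [Ty [Pr [Base bool]] => [Ty [Pr [Base b]]]]]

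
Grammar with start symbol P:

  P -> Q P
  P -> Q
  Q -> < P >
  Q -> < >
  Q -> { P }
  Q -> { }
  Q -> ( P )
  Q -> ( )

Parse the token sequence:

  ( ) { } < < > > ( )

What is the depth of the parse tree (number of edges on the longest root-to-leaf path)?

6

[P [Q ( )] [P [Q { }] [P [Q < [P [Q < >]] >] [P [Q ( )]]]]]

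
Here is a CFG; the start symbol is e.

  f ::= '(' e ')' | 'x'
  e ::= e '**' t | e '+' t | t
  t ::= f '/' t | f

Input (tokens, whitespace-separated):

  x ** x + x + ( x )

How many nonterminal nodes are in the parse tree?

15

[e [e [e [e [t [f x]]] ** [t [f x]]] + [t [f x]]] + [t [f ( [e [t [f x]]] )]]]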